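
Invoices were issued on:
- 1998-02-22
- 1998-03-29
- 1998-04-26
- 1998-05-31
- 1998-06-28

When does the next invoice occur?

1998-07-26

All Sundays; the gaps (35, 28, 35, 28) vary with month length.
This is the last Sunday of each month.
July 1998 ends with Sunday 1998-07-26.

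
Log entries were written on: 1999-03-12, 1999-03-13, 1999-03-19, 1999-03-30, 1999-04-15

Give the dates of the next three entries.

Intervals are 1, 6, 11, 16 days — an arithmetic progression with common difference 5.
Next gap: 21 days. 1999-04-15 + 21 days = 1999-05-06.
Next gap: 26 days. 1999-05-06 + 26 days = 1999-06-01.
Next gap: 31 days. 1999-06-01 + 31 days = 1999-07-02.

1999-05-06, 1999-06-01, 1999-07-02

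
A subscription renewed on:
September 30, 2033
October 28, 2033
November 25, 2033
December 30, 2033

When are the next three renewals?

January 27, 2034; February 24, 2034; March 31, 2034

Every date is a Friday; gaps 28, 28, 35 days.
Each is the last Friday of its month (at least one falls on the 29th or later, ruling out '4th Friday').
January 2034 ends with Friday January 27, 2034.
February 2034 ends with Friday February 24, 2034.
Last Friday of March 2034: March 31, 2034.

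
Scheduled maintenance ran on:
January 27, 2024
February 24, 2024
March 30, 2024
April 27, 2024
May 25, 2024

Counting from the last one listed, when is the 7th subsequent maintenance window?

December 28, 2024

Every date is a Saturday; gaps 28, 35, 28, 28 days.
Each is the last Saturday of its month (at least one falls on the 29th or later, ruling out '4th Saturday').
June 2024 ends with Saturday June 29, 2024.
Last Saturday of July 2024: July 27, 2024.
Last Saturday of August 2024: August 31, 2024.
Last Saturday of September 2024: September 28, 2024.
Last Saturday of October 2024: October 26, 2024.
Last Saturday of November 2024: November 30, 2024.
December 2024 ends with Saturday December 28, 2024.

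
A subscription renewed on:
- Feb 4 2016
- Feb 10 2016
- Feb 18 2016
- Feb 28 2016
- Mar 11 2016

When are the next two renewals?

The spacing grows by 2 each time: 6, 8, 10, 12 days.
Next gap: 14 days. Mar 11 2016 + 14 days = Mar 25 2016.
Next gap: 16 days. Mar 25 2016 + 16 days = Apr 10 2016.

Mar 25 2016, Apr 10 2016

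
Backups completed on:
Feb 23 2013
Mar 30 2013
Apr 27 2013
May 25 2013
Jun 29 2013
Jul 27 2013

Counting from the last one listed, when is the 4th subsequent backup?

These are Saturdays with 35, 28, 28, 35, 28-day gaps.
Each is the final Saturday of its month — Mar 30 2013 is past the 28th, so '4th Saturday' doesn't fit.
Last Saturday of August 2013: Aug 31 2013.
Last Saturday of September 2013: Sep 28 2013.
Last Saturday of October 2013: Oct 26 2013.
Last Saturday of November 2013: Nov 30 2013.

Nov 30 2013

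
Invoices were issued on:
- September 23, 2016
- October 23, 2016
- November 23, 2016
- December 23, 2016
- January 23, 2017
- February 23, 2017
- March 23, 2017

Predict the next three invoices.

Each date is the 23rd; the gaps (30, 31, 30, 31, 31, 28) track the month lengths.
The rule is the 23rd of each month.
April 2017: April 23, 2017.
Next: May 2017 → May 23, 2017.
Next: June 2017 → June 23, 2017.

April 23, 2017; May 23, 2017; June 23, 2017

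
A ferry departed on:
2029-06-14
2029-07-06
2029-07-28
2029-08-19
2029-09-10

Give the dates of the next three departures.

2029-10-02, 2029-10-24, 2029-11-15

Gaps between consecutive events: 22, 22, 22, 22 days — a constant 22-day interval.
2029-09-10 + 22 days = 2029-10-02.
2029-10-02 + 22 days = 2029-10-24.
2029-10-24 + 22 days = 2029-11-15.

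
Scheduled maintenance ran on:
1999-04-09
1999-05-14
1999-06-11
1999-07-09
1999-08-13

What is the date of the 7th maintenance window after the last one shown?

These are Fridays at 28- or 35-day spacing (35, 28, 28, 35).
The pattern: 2nd Friday of the month.
2nd Friday of September 1999: 1999-09-10.
October 1999 — 2nd Friday is 1999-10-08.
2nd Friday of November 1999: 1999-11-12.
December 1999 — 2nd Friday is 1999-12-10.
2nd Friday of January 2000: 2000-01-14.
February 2000 — 2nd Friday is 2000-02-11.
March 2000 — 2nd Friday is 2000-03-10.

2000-03-10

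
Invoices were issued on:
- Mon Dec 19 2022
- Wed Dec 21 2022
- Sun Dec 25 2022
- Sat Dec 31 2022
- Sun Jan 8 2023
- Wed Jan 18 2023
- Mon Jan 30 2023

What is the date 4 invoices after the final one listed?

Gaps: 2, 4, 6, 8, 10, 12 days — each gap is 2 larger than the previous one.
Next gap: 14 days. Mon Jan 30 2023 + 14 days = Mon Feb 13 2023.
Next gap: 16 days. Mon Feb 13 2023 + 16 days = Wed Mar 1 2023.
Next gap: 18 days. Wed Mar 1 2023 + 18 days = Sun Mar 19 2023.
Next gap: 20 days. Sun Mar 19 2023 + 20 days = Sat Apr 8 2023.

Sat Apr 8 2023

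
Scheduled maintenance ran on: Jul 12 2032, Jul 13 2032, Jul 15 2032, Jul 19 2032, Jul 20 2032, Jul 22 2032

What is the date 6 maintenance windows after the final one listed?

Aug 5 2032

Gaps: 1, 2, 4, 1, 2 days — not constant, but cyclic with period 3.
The events fall on every Monday, Tuesday and Thursday.
Next Monday: Jul 26 2032.
The following Tuesday is Jul 27 2032.
The following Thursday is Jul 29 2032.
Next Monday: Aug 2 2032.
The following Tuesday is Aug 3 2032.
The following Thursday is Aug 5 2032.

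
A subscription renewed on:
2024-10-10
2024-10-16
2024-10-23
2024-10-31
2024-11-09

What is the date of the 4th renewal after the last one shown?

2024-12-25

Gaps: 6, 7, 8, 9 days — each gap is 1 larger than the previous one.
Next gap: 10 days. 2024-11-09 + 10 days = 2024-11-19.
Next gap: 11 days. 2024-11-19 + 11 days = 2024-11-30.
Next gap: 12 days. 2024-11-30 + 12 days = 2024-12-12.
Next gap: 13 days. 2024-12-12 + 13 days = 2024-12-25.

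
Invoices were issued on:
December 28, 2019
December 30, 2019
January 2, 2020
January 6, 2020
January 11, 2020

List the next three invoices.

Gaps: 2, 3, 4, 5 days — each gap is 1 larger than the previous one.
Next gap: 6 days. January 11, 2020 + 6 days = January 17, 2020.
Next gap: 7 days. January 17, 2020 + 7 days = January 24, 2020.
Next gap: 8 days. January 24, 2020 + 8 days = February 1, 2020.

January 17, 2020; January 24, 2020; February 1, 2020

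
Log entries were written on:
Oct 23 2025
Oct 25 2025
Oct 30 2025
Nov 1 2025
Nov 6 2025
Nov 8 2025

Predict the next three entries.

Every event lands on a Thursday or Saturday (gaps cycle 2, 5, 2, 5, 2).
So the schedule is: every Thursday and Saturday.
Next Thursday: Nov 13 2025.
The following Saturday is Nov 15 2025.
Next Thursday: Nov 20 2025.

Nov 13 2025, Nov 15 2025, Nov 20 2025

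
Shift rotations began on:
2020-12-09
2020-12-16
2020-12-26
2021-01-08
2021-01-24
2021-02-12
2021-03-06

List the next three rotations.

2021-03-31, 2021-04-28, 2021-05-29

Intervals are 7, 10, 13, 16, 19, 22 days — an arithmetic progression with common difference 3.
Next gap: 25 days. 2021-03-06 + 25 days = 2021-03-31.
Next gap: 28 days. 2021-03-31 + 28 days = 2021-04-28.
Next gap: 31 days. 2021-04-28 + 31 days = 2021-05-29.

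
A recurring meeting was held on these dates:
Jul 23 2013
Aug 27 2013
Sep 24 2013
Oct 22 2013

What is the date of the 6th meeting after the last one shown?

All dates are Tuesdays, 35, 28, 28 days apart.
Specifically, the 4th Tuesday of each month.
4th Tuesday of November 2013: Nov 26 2013.
4th Tuesday of December 2013: Dec 24 2013.
January 2014 — 4th Tuesday is Jan 28 2014.
4th Tuesday of February 2014: Feb 25 2014.
4th Tuesday of March 2014: Mar 25 2014.
4th Tuesday of April 2014: Apr 22 2014.

Apr 22 2014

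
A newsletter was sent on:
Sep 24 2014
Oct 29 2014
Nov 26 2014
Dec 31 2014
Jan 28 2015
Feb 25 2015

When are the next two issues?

These are Wednesdays with 35, 28, 35, 28, 28-day gaps.
Each is the final Wednesday of its month — Oct 29 2014 is past the 28th, so '4th Wednesday' doesn't fit.
March 2015 ends with Wednesday Mar 25 2015.
Last Wednesday of April 2015: Apr 29 2015.

Mar 25 2015, Apr 29 2015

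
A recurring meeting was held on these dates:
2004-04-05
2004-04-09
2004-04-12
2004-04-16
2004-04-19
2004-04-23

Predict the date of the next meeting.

2004-04-26

The gap pattern 4, 3, 4, 3, 4 repeats every 2 events.
These are the Mondays and Fridays of each week.
Next Monday: 2004-04-26.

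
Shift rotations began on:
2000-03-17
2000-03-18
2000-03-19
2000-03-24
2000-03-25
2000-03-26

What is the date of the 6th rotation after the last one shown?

2000-04-09

Every event lands on a Friday or Saturday or Sunday (gaps cycle 1, 1, 5, 1, 1).
So the schedule is: every Friday, Saturday and Sunday.
The following Friday is 2000-03-31.
Next Saturday: 2000-04-01.
The following Sunday is 2000-04-02.
The following Friday is 2000-04-07.
The following Saturday is 2000-04-08.
The following Sunday is 2000-04-09.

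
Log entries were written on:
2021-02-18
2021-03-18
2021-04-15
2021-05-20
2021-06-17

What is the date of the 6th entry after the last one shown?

All dates are Thursdays, 28, 28, 35, 28 days apart.
Specifically, the 3rd Thursday of each month.
3rd Thursday of July 2021: 2021-07-15.
3rd Thursday of August 2021: 2021-08-19.
3rd Thursday of September 2021: 2021-09-16.
3rd Thursday of October 2021: 2021-10-21.
November 2021 — 3rd Thursday is 2021-11-18.
3rd Thursday of December 2021: 2021-12-16.

2021-12-16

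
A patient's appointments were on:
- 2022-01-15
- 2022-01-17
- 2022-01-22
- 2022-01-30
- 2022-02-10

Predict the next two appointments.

Gaps: 2, 5, 8, 11 days — each gap is 3 larger than the previous one.
Next gap: 14 days. 2022-02-10 + 14 days = 2022-02-24.
Next gap: 17 days. 2022-02-24 + 17 days = 2022-03-13.

2022-02-24, 2022-03-13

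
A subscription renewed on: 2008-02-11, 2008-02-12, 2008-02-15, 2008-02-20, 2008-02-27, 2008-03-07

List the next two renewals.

2008-03-18, 2008-03-31

Intervals are 1, 3, 5, 7, 9 days — an arithmetic progression with common difference 2.
Next gap: 11 days. 2008-03-07 + 11 days = 2008-03-18.
Next gap: 13 days. 2008-03-18 + 13 days = 2008-03-31.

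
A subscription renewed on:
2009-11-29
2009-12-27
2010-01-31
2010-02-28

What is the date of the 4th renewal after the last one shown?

2010-06-27

These are Sundays with 28, 35, 28-day gaps.
Each is the final Sunday of its month — 2009-11-29 is past the 28th, so '4th Sunday' doesn't fit.
Last Sunday of March 2010: 2010-03-28.
Last Sunday of April 2010: 2010-04-25.
May 2010 ends with Sunday 2010-05-30.
Last Sunday of June 2010: 2010-06-27.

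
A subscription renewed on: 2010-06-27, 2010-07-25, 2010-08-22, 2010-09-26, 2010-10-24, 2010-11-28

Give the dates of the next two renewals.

These are Sundays at 28- or 35-day spacing (28, 28, 35, 28, 35).
The pattern: 4th Sunday of the month.
December 2010 — 4th Sunday is 2010-12-26.
January 2011 — 4th Sunday is 2011-01-23.

2010-12-26, 2011-01-23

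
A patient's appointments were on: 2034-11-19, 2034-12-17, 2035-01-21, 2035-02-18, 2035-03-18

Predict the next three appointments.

Gaps: 28, 35, 28, 28 days — a mix of 28 and 35. Every date is a Sunday.
Each is the 3rd Sunday of its month.
April 2035 — 3rd Sunday is 2035-04-15.
May 2035 — 3rd Sunday is 2035-05-20.
June 2035 — 3rd Sunday is 2035-06-17.

2035-04-15, 2035-05-20, 2035-06-17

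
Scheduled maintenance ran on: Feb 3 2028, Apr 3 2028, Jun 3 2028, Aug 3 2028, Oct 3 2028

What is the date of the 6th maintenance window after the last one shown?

Oct 3 2029

The day-of-month is always 3 (60, 61, 61, 61 days between events).
So this recurs on the 3rd of every 2 months.
December 2028: Dec 3 2028.
Next: February 2029 → Feb 3 2029.
April 2029: Apr 3 2029.
June 2029: Jun 3 2029.
August 2029: Aug 3 2029.
October 2029: Oct 3 2029.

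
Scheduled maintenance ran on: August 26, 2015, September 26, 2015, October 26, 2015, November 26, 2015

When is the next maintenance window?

December 26, 2015

The day-of-month is always 26 (31, 30, 31 days between events).
So this recurs on the 26th of each month.
Next: December 2015 → December 26, 2015.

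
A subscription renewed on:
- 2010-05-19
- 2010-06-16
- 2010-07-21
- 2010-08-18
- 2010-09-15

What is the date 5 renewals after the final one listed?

These are Wednesdays at 28- or 35-day spacing (28, 35, 28, 28).
The pattern: 3rd Wednesday of the month.
3rd Wednesday of October 2010: 2010-10-20.
3rd Wednesday of November 2010: 2010-11-17.
3rd Wednesday of December 2010: 2010-12-15.
January 2011 — 3rd Wednesday is 2011-01-19.
3rd Wednesday of February 2011: 2011-02-16.

2011-02-16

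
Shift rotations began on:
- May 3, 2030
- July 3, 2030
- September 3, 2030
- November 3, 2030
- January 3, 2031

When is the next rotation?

March 3, 2031

Each date is the 3rd; the gaps (61, 62, 61, 61) track the month lengths.
The rule is the 3rd of every 2 months.
Next: March 2031 → March 3, 2031.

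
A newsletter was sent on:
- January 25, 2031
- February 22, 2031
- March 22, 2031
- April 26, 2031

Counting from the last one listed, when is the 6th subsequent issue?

October 25, 2031

All dates are Saturdays, 28, 28, 35 days apart.
Specifically, the 4th Saturday of each month.
May 2031 — 4th Saturday is May 24, 2031.
June 2031 — 4th Saturday is June 28, 2031.
4th Saturday of July 2031: July 26, 2031.
4th Saturday of August 2031: August 23, 2031.
4th Saturday of September 2031: September 27, 2031.
October 2031 — 4th Saturday is October 25, 2031.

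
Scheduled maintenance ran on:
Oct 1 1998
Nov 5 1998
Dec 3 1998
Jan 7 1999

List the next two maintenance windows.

Feb 4 1999, Mar 4 1999

Gaps: 35, 28, 35 days — a mix of 28 and 35. Every date is a Thursday.
Each is the 1st Thursday of its month.
February 1999 — 1st Thursday is Feb 4 1999.
1st Thursday of March 1999: Mar 4 1999.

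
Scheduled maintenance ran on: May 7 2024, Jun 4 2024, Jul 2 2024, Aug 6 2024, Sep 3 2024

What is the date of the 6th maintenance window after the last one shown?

Gaps: 28, 28, 35, 28 days — a mix of 28 and 35. Every date is a Tuesday.
Each is the 1st Tuesday of its month.
1st Tuesday of October 2024: Oct 1 2024.
November 2024 — 1st Tuesday is Nov 5 2024.
1st Tuesday of December 2024: Dec 3 2024.
January 2025 — 1st Tuesday is Jan 7 2025.
1st Tuesday of February 2025: Feb 4 2025.
1st Tuesday of March 2025: Mar 4 2025.

Mar 4 2025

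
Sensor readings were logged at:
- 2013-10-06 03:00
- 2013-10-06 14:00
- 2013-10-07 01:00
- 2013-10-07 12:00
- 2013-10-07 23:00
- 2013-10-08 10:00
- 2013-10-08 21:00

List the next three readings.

Gaps: 11, 11, 11, 11, 11, 11 hours — each event is 11 hours after the previous one.
2013-10-08 21:00 + 11 h = 2013-10-09 08:00.
2013-10-09 08:00 + 11 h = 2013-10-09 19:00.
2013-10-09 19:00 + 11 h = 2013-10-10 06:00.

2013-10-09 08:00, 2013-10-09 19:00, 2013-10-10 06:00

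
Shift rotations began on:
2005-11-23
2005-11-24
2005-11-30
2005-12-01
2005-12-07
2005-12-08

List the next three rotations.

Gaps: 1, 6, 1, 6, 1 days — not constant, but cyclic with period 2.
The events fall on every Wednesday and Thursday.
The following Wednesday is 2005-12-14.
The following Thursday is 2005-12-15.
Next Wednesday: 2005-12-21.

2005-12-14, 2005-12-15, 2005-12-21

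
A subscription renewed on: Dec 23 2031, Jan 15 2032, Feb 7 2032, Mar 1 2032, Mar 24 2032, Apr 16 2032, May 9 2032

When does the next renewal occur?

Jun 1 2032

The spacing is 23, 23, 23, 23, 23, 23 days — always 23 days.
May 9 2032 + 23 days = Jun 1 2032.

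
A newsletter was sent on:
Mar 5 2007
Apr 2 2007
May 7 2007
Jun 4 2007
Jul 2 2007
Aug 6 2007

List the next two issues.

Sep 3 2007, Oct 1 2007

All dates are Mondays, 28, 35, 28, 28, 35 days apart.
Specifically, the 1st Monday of each month.
1st Monday of September 2007: Sep 3 2007.
October 2007 — 1st Monday is Oct 1 2007.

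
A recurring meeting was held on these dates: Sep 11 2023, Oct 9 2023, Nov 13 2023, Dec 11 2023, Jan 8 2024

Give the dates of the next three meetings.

Feb 12 2024, Mar 11 2024, Apr 8 2024

Gaps: 28, 35, 28, 28 days — a mix of 28 and 35. Every date is a Monday.
Each is the 2nd Monday of its month.
2nd Monday of February 2024: Feb 12 2024.
March 2024 — 2nd Monday is Mar 11 2024.
April 2024 — 2nd Monday is Apr 8 2024.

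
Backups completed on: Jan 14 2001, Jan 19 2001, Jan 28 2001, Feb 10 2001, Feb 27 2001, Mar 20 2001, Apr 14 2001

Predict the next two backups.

May 13 2001, Jun 15 2001

Intervals are 5, 9, 13, 17, 21, 25 days — an arithmetic progression with common difference 4.
Next gap: 29 days. Apr 14 2001 + 29 days = May 13 2001.
Next gap: 33 days. May 13 2001 + 33 days = Jun 15 2001.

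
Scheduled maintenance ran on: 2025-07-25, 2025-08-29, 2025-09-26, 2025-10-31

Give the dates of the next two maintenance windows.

2025-11-28, 2025-12-26

These are Fridays with 35, 28, 35-day gaps.
Each is the final Friday of its month — 2025-08-29 is past the 28th, so '4th Friday' doesn't fit.
Last Friday of November 2025: 2025-11-28.
Last Friday of December 2025: 2025-12-26.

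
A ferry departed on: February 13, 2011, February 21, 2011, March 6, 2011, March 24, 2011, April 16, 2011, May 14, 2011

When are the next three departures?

June 16, 2011; July 24, 2011; September 5, 2011

Gaps: 8, 13, 18, 23, 28 days — each gap is 5 larger than the previous one.
Next gap: 33 days. May 14, 2011 + 33 days = June 16, 2011.
Next gap: 38 days. June 16, 2011 + 38 days = July 24, 2011.
Next gap: 43 days. July 24, 2011 + 43 days = September 5, 2011.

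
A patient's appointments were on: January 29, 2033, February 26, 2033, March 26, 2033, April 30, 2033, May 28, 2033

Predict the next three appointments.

June 25, 2033; July 30, 2033; August 27, 2033

All Saturdays; the gaps (28, 28, 35, 28) vary with month length.
This is the last Saturday of each month.
Last Saturday of June 2033: June 25, 2033.
July 2033 ends with Saturday July 30, 2033.
Last Saturday of August 2033: August 27, 2033.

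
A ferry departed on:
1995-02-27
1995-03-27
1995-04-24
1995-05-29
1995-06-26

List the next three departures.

1995-07-31, 1995-08-28, 1995-09-25

Every date is a Monday; gaps 28, 28, 35, 28 days.
Each is the last Monday of its month (at least one falls on the 29th or later, ruling out '4th Monday').
Last Monday of July 1995: 1995-07-31.
Last Monday of August 1995: 1995-08-28.
Last Monday of September 1995: 1995-09-25.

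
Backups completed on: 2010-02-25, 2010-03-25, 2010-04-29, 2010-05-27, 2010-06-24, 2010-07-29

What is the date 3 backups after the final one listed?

2010-10-28

These are Thursdays with 28, 35, 28, 28, 35-day gaps.
Each is the final Thursday of its month — 2010-04-29 is past the 28th, so '4th Thursday' doesn't fit.
Last Thursday of August 2010: 2010-08-26.
September 2010 ends with Thursday 2010-09-30.
Last Thursday of October 2010: 2010-10-28.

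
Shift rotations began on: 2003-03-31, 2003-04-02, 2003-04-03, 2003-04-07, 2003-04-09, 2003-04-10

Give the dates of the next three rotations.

The gap pattern 2, 1, 4, 2, 1 repeats every 3 events.
These are the Mondays, Wednesdays and Thursdays of each week.
The following Monday is 2003-04-14.
The following Wednesday is 2003-04-16.
The following Thursday is 2003-04-17.

2003-04-14, 2003-04-16, 2003-04-17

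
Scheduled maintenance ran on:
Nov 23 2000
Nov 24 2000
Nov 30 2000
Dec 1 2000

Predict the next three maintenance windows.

The gap pattern 1, 6, 1 repeats every 2 events.
These are the Thursdays and Fridays of each week.
The following Thursday is Dec 7 2000.
The following Friday is Dec 8 2000.
Next Thursday: Dec 14 2000.

Dec 7 2000, Dec 8 2000, Dec 14 2000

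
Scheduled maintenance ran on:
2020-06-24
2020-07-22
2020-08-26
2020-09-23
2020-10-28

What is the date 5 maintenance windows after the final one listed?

2021-03-24

These are Wednesdays at 28- or 35-day spacing (28, 35, 28, 35).
The pattern: 4th Wednesday of the month.
4th Wednesday of November 2020: 2020-11-25.
4th Wednesday of December 2020: 2020-12-23.
4th Wednesday of January 2021: 2021-01-27.
4th Wednesday of February 2021: 2021-02-24.
4th Wednesday of March 2021: 2021-03-24.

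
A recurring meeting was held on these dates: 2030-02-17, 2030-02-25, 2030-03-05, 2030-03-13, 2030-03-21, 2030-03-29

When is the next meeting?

The spacing is 8, 8, 8, 8, 8 days — always 8 days.
2030-03-29 + 8 days = 2030-04-06.

2030-04-06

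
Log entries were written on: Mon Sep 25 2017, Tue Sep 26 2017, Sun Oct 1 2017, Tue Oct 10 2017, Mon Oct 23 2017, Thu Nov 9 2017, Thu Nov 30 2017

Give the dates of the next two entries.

Mon Dec 25 2017, Tue Jan 23 2018

The spacing grows by 4 each time: 1, 5, 9, 13, 17, 21 days.
Next gap: 25 days. Thu Nov 30 2017 + 25 days = Mon Dec 25 2017.
Next gap: 29 days. Mon Dec 25 2017 + 29 days = Tue Jan 23 2018.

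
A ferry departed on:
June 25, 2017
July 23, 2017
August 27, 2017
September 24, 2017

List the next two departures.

October 22, 2017; November 26, 2017

All dates are Sundays, 28, 35, 28 days apart.
Specifically, the 4th Sunday of each month.
October 2017 — 4th Sunday is October 22, 2017.
4th Sunday of November 2017: November 26, 2017.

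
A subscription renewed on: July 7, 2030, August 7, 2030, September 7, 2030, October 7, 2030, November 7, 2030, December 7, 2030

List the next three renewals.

The day-of-month is always 7 (31, 31, 30, 31, 30 days between events).
So this recurs on the 7th of each month.
Next: January 2031 → January 7, 2031.
Next: February 2031 → February 7, 2031.
Next: March 2031 → March 7, 2031.

January 7, 2031; February 7, 2031; March 7, 2031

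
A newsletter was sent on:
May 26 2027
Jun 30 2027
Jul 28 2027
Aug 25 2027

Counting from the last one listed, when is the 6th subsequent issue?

All Wednesdays; the gaps (35, 28, 28) vary with month length.
This is the last Wednesday of each month.
September 2027 ends with Wednesday Sep 29 2027.
Last Wednesday of October 2027: Oct 27 2027.
Last Wednesday of November 2027: Nov 24 2027.
December 2027 ends with Wednesday Dec 29 2027.
January 2028 ends with Wednesday Jan 26 2028.
February 2028 ends with Wednesday Feb 23 2028.

Feb 23 2028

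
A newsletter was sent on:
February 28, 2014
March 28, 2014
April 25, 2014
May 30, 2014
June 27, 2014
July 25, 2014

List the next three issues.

August 29, 2014; September 26, 2014; October 31, 2014

Every date is a Friday; gaps 28, 28, 35, 28, 28 days.
Each is the last Friday of its month (at least one falls on the 29th or later, ruling out '4th Friday').
Last Friday of August 2014: August 29, 2014.
Last Friday of September 2014: September 26, 2014.
Last Friday of October 2014: October 31, 2014.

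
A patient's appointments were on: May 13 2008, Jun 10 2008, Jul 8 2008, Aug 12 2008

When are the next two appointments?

Sep 9 2008, Oct 14 2008

Gaps: 28, 28, 35 days — a mix of 28 and 35. Every date is a Tuesday.
Each is the 2nd Tuesday of its month.
September 2008 — 2nd Tuesday is Sep 9 2008.
2nd Tuesday of October 2008: Oct 14 2008.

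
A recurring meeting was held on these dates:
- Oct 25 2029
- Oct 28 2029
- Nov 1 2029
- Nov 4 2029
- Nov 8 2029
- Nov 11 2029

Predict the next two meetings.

Nov 15 2029, Nov 18 2029

The gap pattern 3, 4, 3, 4, 3 repeats every 2 events.
These are the Thursdays and Sundays of each week.
Next Thursday: Nov 15 2029.
The following Sunday is Nov 18 2029.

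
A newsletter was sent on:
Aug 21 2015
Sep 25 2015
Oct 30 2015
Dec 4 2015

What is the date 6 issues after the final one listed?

The spacing is 35, 35, 35 days — always 35 days.
Dec 4 2015 + 35 days = Jan 8 2016.
Jan 8 2016 + 35 days = Feb 12 2016.
Feb 12 2016 + 35 days = Mar 18 2016.
Mar 18 2016 + 35 days = Apr 22 2016.
Apr 22 2016 + 35 days = May 27 2016.
May 27 2016 + 35 days = Jul 1 2016.

Jul 1 2016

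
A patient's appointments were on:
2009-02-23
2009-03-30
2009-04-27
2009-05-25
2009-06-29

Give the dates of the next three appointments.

Every date is a Monday; gaps 35, 28, 28, 35 days.
Each is the last Monday of its month (at least one falls on the 29th or later, ruling out '4th Monday').
July 2009 ends with Monday 2009-07-27.
August 2009 ends with Monday 2009-08-31.
Last Monday of September 2009: 2009-09-28.

2009-07-27, 2009-08-31, 2009-09-28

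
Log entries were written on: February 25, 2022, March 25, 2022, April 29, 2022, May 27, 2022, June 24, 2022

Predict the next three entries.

July 29, 2022; August 26, 2022; September 30, 2022

All Fridays; the gaps (28, 35, 28, 28) vary with month length.
This is the last Friday of each month.
Last Friday of July 2022: July 29, 2022.
Last Friday of August 2022: August 26, 2022.
September 2022 ends with Friday September 30, 2022.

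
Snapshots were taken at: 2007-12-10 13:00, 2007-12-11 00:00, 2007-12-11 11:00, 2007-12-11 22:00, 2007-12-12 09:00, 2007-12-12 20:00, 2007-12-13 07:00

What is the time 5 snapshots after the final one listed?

Gaps: 11, 11, 11, 11, 11, 11 hours — each event is 11 hours after the previous one.
2007-12-13 07:00 + 11 h = 2007-12-13 18:00.
2007-12-13 18:00 + 11 h = 2007-12-14 05:00.
2007-12-14 05:00 + 11 h = 2007-12-14 16:00.
2007-12-14 16:00 + 11 h = 2007-12-15 03:00.
2007-12-15 03:00 + 11 h = 2007-12-15 14:00.

2007-12-15 14:00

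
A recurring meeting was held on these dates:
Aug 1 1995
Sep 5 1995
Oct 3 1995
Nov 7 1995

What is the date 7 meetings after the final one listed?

Jun 4 1996

These are Tuesdays at 28- or 35-day spacing (35, 28, 35).
The pattern: 1st Tuesday of the month.
December 1995 — 1st Tuesday is Dec 5 1995.
1st Tuesday of January 1996: Jan 2 1996.
February 1996 — 1st Tuesday is Feb 6 1996.
1st Tuesday of March 1996: Mar 5 1996.
1st Tuesday of April 1996: Apr 2 1996.
1st Tuesday of May 1996: May 7 1996.
June 1996 — 1st Tuesday is Jun 4 1996.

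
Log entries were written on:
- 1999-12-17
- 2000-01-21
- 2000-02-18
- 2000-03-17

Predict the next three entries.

2000-04-21, 2000-05-19, 2000-06-16

All dates are Fridays, 35, 28, 28 days apart.
Specifically, the 3rd Friday of each month.
April 2000 — 3rd Friday is 2000-04-21.
3rd Friday of May 2000: 2000-05-19.
June 2000 — 3rd Friday is 2000-06-16.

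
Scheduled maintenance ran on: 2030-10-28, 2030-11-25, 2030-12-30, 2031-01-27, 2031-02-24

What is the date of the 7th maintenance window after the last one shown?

All Mondays; the gaps (28, 35, 28, 28) vary with month length.
This is the last Monday of each month.
Last Monday of March 2031: 2031-03-31.
April 2031 ends with Monday 2031-04-28.
Last Monday of May 2031: 2031-05-26.
June 2031 ends with Monday 2031-06-30.
Last Monday of July 2031: 2031-07-28.
August 2031 ends with Monday 2031-08-25.
September 2031 ends with Monday 2031-09-29.

2031-09-29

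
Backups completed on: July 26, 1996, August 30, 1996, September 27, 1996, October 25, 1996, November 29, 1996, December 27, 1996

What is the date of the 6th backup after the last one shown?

June 27, 1997

All Fridays; the gaps (35, 28, 28, 35, 28) vary with month length.
This is the last Friday of each month.
Last Friday of January 1997: January 31, 1997.
Last Friday of February 1997: February 28, 1997.
March 1997 ends with Friday March 28, 1997.
April 1997 ends with Friday April 25, 1997.
Last Friday of May 1997: May 30, 1997.
June 1997 ends with Friday June 27, 1997.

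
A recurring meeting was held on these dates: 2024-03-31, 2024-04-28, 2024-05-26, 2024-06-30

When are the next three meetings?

2024-07-28, 2024-08-25, 2024-09-29

Every date is a Sunday; gaps 28, 28, 35 days.
Each is the last Sunday of its month (at least one falls on the 29th or later, ruling out '4th Sunday').
Last Sunday of July 2024: 2024-07-28.
Last Sunday of August 2024: 2024-08-25.
September 2024 ends with Sunday 2024-09-29.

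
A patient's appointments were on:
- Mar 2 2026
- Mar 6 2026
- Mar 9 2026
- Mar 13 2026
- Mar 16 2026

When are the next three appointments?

Every event lands on a Monday or Friday (gaps cycle 4, 3, 4, 3).
So the schedule is: every Monday and Friday.
The following Friday is Mar 20 2026.
The following Monday is Mar 23 2026.
The following Friday is Mar 27 2026.

Mar 20 2026, Mar 23 2026, Mar 27 2026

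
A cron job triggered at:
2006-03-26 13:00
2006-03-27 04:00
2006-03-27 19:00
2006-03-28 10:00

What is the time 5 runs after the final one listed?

The interval is a steady 15 hours (15, 15, 15).
2006-03-28 10:00 + 15 h = 2006-03-29 01:00.
2006-03-29 01:00 + 15 h = 2006-03-29 16:00.
2006-03-29 16:00 + 15 h = 2006-03-30 07:00.
2006-03-30 07:00 + 15 h = 2006-03-30 22:00.
2006-03-30 22:00 + 15 h = 2006-03-31 13:00.

2006-03-31 13:00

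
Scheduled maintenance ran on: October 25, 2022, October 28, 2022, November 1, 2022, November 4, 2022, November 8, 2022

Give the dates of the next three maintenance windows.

November 11, 2022; November 15, 2022; November 18, 2022

The gap pattern 3, 4, 3, 4 repeats every 2 events.
These are the Tuesdays and Fridays of each week.
The following Friday is November 11, 2022.
Next Tuesday: November 15, 2022.
Next Friday: November 18, 2022.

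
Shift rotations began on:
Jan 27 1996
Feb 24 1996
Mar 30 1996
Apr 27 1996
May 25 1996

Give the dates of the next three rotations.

Jun 29 1996, Jul 27 1996, Aug 31 1996

All Saturdays; the gaps (28, 35, 28, 28) vary with month length.
This is the last Saturday of each month.
June 1996 ends with Saturday Jun 29 1996.
Last Saturday of July 1996: Jul 27 1996.
Last Saturday of August 1996: Aug 31 1996.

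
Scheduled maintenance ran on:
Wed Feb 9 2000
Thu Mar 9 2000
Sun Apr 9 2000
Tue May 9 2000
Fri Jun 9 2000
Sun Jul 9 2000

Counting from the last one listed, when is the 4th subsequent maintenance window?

Thu Nov 9 2000

The day-of-month is always 9 (29, 31, 30, 31, 30 days between events).
So this recurs on the 9th of each month.
Next: August 2000 → Wed Aug 9 2000.
Next: September 2000 → Sat Sep 9 2000.
October 2000: Mon Oct 9 2000.
November 2000: Thu Nov 9 2000.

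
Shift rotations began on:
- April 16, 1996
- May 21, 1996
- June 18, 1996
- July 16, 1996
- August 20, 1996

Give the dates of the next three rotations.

September 17, 1996; October 15, 1996; November 19, 1996

These are Tuesdays at 28- or 35-day spacing (35, 28, 28, 35).
The pattern: 3rd Tuesday of the month.
September 1996 — 3rd Tuesday is September 17, 1996.
October 1996 — 3rd Tuesday is October 15, 1996.
November 1996 — 3rd Tuesday is November 19, 1996.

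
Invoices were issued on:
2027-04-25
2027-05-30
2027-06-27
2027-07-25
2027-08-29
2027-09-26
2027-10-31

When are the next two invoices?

2027-11-28, 2027-12-26

Every date is a Sunday; gaps 35, 28, 28, 35, 28, 35 days.
Each is the last Sunday of its month (at least one falls on the 29th or later, ruling out '4th Sunday').
Last Sunday of November 2027: 2027-11-28.
Last Sunday of December 2027: 2027-12-26.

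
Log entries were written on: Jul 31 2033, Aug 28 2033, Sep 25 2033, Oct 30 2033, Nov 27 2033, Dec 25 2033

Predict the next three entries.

Jan 29 2034, Feb 26 2034, Mar 26 2034

All Sundays; the gaps (28, 28, 35, 28, 28) vary with month length.
This is the last Sunday of each month.
January 2034 ends with Sunday Jan 29 2034.
February 2034 ends with Sunday Feb 26 2034.
Last Sunday of March 2034: Mar 26 2034.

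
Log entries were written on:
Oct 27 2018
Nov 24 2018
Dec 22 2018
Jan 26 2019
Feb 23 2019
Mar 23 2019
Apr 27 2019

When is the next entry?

All dates are Saturdays, 28, 28, 35, 28, 28, 35 days apart.
Specifically, the 4th Saturday of each month.
May 2019 — 4th Saturday is May 25 2019.

May 25 2019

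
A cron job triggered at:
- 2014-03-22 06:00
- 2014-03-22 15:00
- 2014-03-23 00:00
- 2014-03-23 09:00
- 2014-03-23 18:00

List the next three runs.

Gaps: 9, 9, 9, 9 hours — each event is 9 hours after the previous one.
2014-03-23 18:00 + 9 h = 2014-03-24 03:00.
2014-03-24 03:00 + 9 h = 2014-03-24 12:00.
2014-03-24 12:00 + 9 h = 2014-03-24 21:00.

2014-03-24 03:00, 2014-03-24 12:00, 2014-03-24 21:00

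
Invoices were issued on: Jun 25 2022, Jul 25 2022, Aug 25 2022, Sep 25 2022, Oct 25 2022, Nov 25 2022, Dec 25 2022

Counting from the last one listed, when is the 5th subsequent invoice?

May 25 2023

Each date is the 25th; the gaps (30, 31, 31, 30, 31, 30) track the month lengths.
The rule is the 25th of each month.
Next: January 2023 → Jan 25 2023.
Next: February 2023 → Feb 25 2023.
Next: March 2023 → Mar 25 2023.
Next: April 2023 → Apr 25 2023.
Next: May 2023 → May 25 2023.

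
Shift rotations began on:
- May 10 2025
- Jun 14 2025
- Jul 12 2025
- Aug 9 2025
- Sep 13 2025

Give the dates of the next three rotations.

All dates are Saturdays, 35, 28, 28, 35 days apart.
Specifically, the 2nd Saturday of each month.
October 2025 — 2nd Saturday is Oct 11 2025.
2nd Saturday of November 2025: Nov 8 2025.
2nd Saturday of December 2025: Dec 13 2025.

Oct 11 2025, Nov 8 2025, Dec 13 2025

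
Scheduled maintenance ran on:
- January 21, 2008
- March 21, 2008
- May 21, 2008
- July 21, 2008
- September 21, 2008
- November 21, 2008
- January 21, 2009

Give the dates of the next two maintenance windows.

March 21, 2009; May 21, 2009

Gaps: 60, 61, 61, 62, 61, 61 days — not constant. Every event is on the 21st of the month.
Pattern: the 21st of every 2 months.
Next: March 2009 → March 21, 2009.
May 2009: May 21, 2009.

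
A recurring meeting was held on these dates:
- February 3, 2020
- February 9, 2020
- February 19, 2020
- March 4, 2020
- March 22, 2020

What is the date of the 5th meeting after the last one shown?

August 19, 2020

Gaps: 6, 10, 14, 18 days — each gap is 4 larger than the previous one.
Next gap: 22 days. March 22, 2020 + 22 days = April 13, 2020.
Next gap: 26 days. April 13, 2020 + 26 days = May 9, 2020.
Next gap: 30 days. May 9, 2020 + 30 days = June 8, 2020.
Next gap: 34 days. June 8, 2020 + 34 days = July 12, 2020.
Next gap: 38 days. July 12, 2020 + 38 days = August 19, 2020.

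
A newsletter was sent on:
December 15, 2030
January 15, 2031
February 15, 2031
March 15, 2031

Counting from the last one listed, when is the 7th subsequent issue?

The day-of-month is always 15 (31, 31, 28 days between events).
So this recurs on the 15th of each month.
Next: April 2031 → April 15, 2031.
May 2031: May 15, 2031.
June 2031: June 15, 2031.
Next: July 2031 → July 15, 2031.
Next: August 2031 → August 15, 2031.
September 2031: September 15, 2031.
October 2031: October 15, 2031.

October 15, 2031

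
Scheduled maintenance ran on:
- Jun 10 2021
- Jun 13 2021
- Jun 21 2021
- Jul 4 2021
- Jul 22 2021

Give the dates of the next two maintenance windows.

Aug 14 2021, Sep 11 2021

The spacing grows by 5 each time: 3, 8, 13, 18 days.
Next gap: 23 days. Jul 22 2021 + 23 days = Aug 14 2021.
Next gap: 28 days. Aug 14 2021 + 28 days = Sep 11 2021.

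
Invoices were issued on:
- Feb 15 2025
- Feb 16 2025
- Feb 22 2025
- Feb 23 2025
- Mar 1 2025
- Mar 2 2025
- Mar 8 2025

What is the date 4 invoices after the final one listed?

The gap pattern 1, 6, 1, 6, 1, 6 repeats every 2 events.
These are the Saturdays and Sundays of each week.
The following Sunday is Mar 9 2025.
The following Saturday is Mar 15 2025.
Next Sunday: Mar 16 2025.
Next Saturday: Mar 22 2025.

Mar 22 2025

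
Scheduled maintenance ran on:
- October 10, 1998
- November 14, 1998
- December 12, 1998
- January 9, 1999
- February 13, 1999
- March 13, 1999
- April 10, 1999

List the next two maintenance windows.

May 8, 1999; June 12, 1999

Gaps: 35, 28, 28, 35, 28, 28 days — a mix of 28 and 35. Every date is a Saturday.
Each is the 2nd Saturday of its month.
2nd Saturday of May 1999: May 8, 1999.
June 1999 — 2nd Saturday is June 12, 1999.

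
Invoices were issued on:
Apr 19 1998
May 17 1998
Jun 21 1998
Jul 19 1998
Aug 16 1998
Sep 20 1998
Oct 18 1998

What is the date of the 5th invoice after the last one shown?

These are Sundays at 28- or 35-day spacing (28, 35, 28, 28, 35, 28).
The pattern: 3rd Sunday of the month.
3rd Sunday of November 1998: Nov 15 1998.
3rd Sunday of December 1998: Dec 20 1998.
3rd Sunday of January 1999: Jan 17 1999.
3rd Sunday of February 1999: Feb 21 1999.
3rd Sunday of March 1999: Mar 21 1999.

Mar 21 1999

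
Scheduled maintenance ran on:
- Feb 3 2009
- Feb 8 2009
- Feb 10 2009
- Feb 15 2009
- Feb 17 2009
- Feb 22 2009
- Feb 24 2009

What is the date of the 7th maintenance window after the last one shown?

Gaps: 5, 2, 5, 2, 5, 2 days — not constant, but cyclic with period 2.
The events fall on every Tuesday and Sunday.
Next Sunday: Mar 1 2009.
The following Tuesday is Mar 3 2009.
The following Sunday is Mar 8 2009.
The following Tuesday is Mar 10 2009.
Next Sunday: Mar 15 2009.
The following Tuesday is Mar 17 2009.
The following Sunday is Mar 22 2009.

Mar 22 2009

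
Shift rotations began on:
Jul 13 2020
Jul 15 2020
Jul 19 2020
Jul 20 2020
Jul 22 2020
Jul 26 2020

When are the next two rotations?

Jul 27 2020, Jul 29 2020

Every event lands on a Monday or Wednesday or Sunday (gaps cycle 2, 4, 1, 2, 4).
So the schedule is: every Monday, Wednesday and Sunday.
Next Monday: Jul 27 2020.
Next Wednesday: Jul 29 2020.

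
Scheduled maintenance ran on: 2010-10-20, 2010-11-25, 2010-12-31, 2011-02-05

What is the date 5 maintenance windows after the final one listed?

2011-08-04

Every event comes 36 days after the last (36, 36, 36).
2011-02-05 + 36 days = 2011-03-13.
2011-03-13 + 36 days = 2011-04-18.
2011-04-18 + 36 days = 2011-05-24.
2011-05-24 + 36 days = 2011-06-29.
2011-06-29 + 36 days = 2011-08-04.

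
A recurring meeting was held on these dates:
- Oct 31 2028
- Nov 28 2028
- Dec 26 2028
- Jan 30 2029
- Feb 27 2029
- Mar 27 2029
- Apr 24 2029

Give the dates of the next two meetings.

May 29 2029, Jun 26 2029

These are Tuesdays with 28, 28, 35, 28, 28, 28-day gaps.
Each is the final Tuesday of its month — Oct 31 2028 is past the 28th, so '4th Tuesday' doesn't fit.
May 2029 ends with Tuesday May 29 2029.
June 2029 ends with Tuesday Jun 26 2029.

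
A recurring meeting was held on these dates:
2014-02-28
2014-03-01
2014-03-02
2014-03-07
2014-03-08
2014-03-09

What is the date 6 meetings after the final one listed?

Every event lands on a Friday or Saturday or Sunday (gaps cycle 1, 1, 5, 1, 1).
So the schedule is: every Friday, Saturday and Sunday.
The following Friday is 2014-03-14.
Next Saturday: 2014-03-15.
The following Sunday is 2014-03-16.
The following Friday is 2014-03-21.
The following Saturday is 2014-03-22.
The following Sunday is 2014-03-23.

2014-03-23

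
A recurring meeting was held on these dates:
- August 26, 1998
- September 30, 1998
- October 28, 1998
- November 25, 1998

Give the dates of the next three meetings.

December 30, 1998; January 27, 1999; February 24, 1999

All Wednesdays; the gaps (35, 28, 28) vary with month length.
This is the last Wednesday of each month.
December 1998 ends with Wednesday December 30, 1998.
Last Wednesday of January 1999: January 27, 1999.
Last Wednesday of February 1999: February 24, 1999.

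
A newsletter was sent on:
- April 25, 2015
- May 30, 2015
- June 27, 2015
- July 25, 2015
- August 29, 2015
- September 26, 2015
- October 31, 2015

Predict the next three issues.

All Saturdays; the gaps (35, 28, 28, 35, 28, 35) vary with month length.
This is the last Saturday of each month.
Last Saturday of November 2015: November 28, 2015.
Last Saturday of December 2015: December 26, 2015.
January 2016 ends with Saturday January 30, 2016.

November 28, 2015; December 26, 2015; January 30, 2016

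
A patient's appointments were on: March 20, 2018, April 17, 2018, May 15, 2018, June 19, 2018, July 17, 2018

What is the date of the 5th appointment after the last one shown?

These are Tuesdays at 28- or 35-day spacing (28, 28, 35, 28).
The pattern: 3rd Tuesday of the month.
3rd Tuesday of August 2018: August 21, 2018.
3rd Tuesday of September 2018: September 18, 2018.
October 2018 — 3rd Tuesday is October 16, 2018.
November 2018 — 3rd Tuesday is November 20, 2018.
3rd Tuesday of December 2018: December 18, 2018.

December 18, 2018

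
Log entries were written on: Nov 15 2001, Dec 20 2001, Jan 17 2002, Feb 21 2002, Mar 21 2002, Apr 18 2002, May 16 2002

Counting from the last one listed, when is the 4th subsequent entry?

All dates are Thursdays, 35, 28, 35, 28, 28, 28 days apart.
Specifically, the 3rd Thursday of each month.
June 2002 — 3rd Thursday is Jun 20 2002.
July 2002 — 3rd Thursday is Jul 18 2002.
3rd Thursday of August 2002: Aug 15 2002.
3rd Thursday of September 2002: Sep 19 2002.

Sep 19 2002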